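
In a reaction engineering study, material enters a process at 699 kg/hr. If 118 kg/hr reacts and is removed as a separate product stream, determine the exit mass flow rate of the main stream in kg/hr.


Steady-state mass balance on the main outlet: F_out = F_in - F_removed
F_out = 699 - 118
F_out = 581 kg/hr


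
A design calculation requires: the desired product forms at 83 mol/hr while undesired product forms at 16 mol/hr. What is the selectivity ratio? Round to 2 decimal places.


S = desired product rate / undesired product rate
S = 83 / 16
S = 5.19


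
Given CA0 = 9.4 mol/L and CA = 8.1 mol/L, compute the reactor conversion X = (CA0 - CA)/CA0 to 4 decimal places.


X = (CA0 - CA) / CA0
X = (9.4 - 8.1) / 9.4
X = 1.3 / 9.4
X = 0.1383


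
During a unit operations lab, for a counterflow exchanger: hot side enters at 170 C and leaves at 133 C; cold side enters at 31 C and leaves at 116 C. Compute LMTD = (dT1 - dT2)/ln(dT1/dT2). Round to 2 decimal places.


dT1 = Th_in - Tc_out = 170 - 116 = 54
dT2 = Th_out - Tc_in = 133 - 31 = 102
LMTD = (dT1 - dT2) / ln(dT1/dT2)
LMTD = (54 - 102) / ln(54/102)
LMTD = 75.47 K


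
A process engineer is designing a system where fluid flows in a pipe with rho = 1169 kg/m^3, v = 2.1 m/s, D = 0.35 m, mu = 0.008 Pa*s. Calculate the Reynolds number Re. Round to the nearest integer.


Re = rho * v * D / mu
Re = 1169 * 2.1 * 0.35 / 0.008
Re = 859.215 / 0.008
Re = 107402


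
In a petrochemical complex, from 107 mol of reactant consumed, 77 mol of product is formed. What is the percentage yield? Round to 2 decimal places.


Yield = (moles product / moles consumed) * 100%
Yield = (77 / 107) * 100
Yield = 0.7196 * 100
Yield = 71.96%


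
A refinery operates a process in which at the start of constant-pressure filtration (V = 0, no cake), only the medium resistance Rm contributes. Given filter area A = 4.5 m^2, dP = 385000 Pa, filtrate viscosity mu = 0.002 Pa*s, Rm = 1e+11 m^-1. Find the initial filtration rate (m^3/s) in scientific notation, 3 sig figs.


rate = A * dP / (mu * Rm)
rate = 4.5 * 385000 / (0.002 * 1e+11)
rate = 1732500.0 / 2.000e+08
rate = 8.66e-03 m^3/s


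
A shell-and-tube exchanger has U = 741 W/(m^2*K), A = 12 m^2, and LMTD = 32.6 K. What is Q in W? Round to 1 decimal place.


Q = U * A * LMTD
Q = 741 * 12 * 32.6
Q = 289879.2 W


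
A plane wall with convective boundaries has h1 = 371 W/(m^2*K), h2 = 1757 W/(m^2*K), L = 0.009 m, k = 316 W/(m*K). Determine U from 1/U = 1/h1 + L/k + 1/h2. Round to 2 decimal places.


1/U = 1/h1 + L/k + 1/h2
1/U = 1/371 + 0.009/316 + 1/1757
1/U = 0.0026954178 + 2.8481e-05 + 0.000569152
1/U = 0.0032930508
U = 303.67 W/(m^2*K)


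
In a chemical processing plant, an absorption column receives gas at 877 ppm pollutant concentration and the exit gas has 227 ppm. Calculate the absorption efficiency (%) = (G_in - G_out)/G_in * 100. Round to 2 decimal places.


Efficiency = (G_in - G_out) / G_in * 100%
Efficiency = (877 - 227) / 877 * 100
Efficiency = 650 / 877 * 100
Efficiency = 74.12%


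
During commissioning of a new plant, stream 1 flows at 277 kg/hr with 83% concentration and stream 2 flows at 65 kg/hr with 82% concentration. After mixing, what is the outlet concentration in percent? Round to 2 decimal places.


Mass balance on solute: F1*x1 + F2*x2 = F3*x3
F3 = F1 + F2 = 277 + 65 = 342 kg/hr
x3 = (F1*x1 + F2*x2)/F3
x3 = (277*0.83 + 65*0.82) / 342
x3 = 82.81%


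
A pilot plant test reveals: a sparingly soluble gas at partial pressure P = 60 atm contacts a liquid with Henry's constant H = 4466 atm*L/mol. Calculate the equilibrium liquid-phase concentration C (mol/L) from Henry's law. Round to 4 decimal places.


C = P / H
C = 60 / 4466
C = 0.0134 mol/L


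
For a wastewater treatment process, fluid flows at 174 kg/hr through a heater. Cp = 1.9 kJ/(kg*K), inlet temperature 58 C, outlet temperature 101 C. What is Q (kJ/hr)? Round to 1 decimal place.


Q = m_dot * Cp * (T2 - T1)
Q = 174 * 1.9 * (101 - 58)
Q = 174 * 1.9 * 43
Q = 14215.8 kJ/hr


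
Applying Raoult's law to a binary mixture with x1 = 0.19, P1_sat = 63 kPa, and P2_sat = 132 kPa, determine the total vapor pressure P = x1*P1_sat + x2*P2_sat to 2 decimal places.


P = x1*P1_sat + x2*P2_sat
x2 = 1 - x1 = 1 - 0.19 = 0.81
P = 0.19*63 + 0.81*132
P = 11.97 + 106.92
P = 118.89 kPa


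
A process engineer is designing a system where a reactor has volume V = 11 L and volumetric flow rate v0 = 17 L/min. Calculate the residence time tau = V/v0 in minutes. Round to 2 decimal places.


tau = V / v0
tau = 11 / 17
tau = 0.65 min


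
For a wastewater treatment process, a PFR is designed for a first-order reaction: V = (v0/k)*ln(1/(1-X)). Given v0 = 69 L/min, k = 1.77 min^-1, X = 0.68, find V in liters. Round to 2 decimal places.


V = (v0/k) * ln(1/(1-X))
V = (69/1.77) * ln(1/(1-0.68))
V = 38.983051 * ln(3.125)
V = 38.983051 * 1.139434
V = 44.42 L


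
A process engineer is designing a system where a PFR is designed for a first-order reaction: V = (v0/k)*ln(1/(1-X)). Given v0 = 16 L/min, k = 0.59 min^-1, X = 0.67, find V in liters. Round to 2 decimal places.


V = (v0/k) * ln(1/(1-X))
V = (16/0.59) * ln(1/(1-0.67))
V = 27.118644 * ln(3.030303)
V = 27.118644 * 1.108663
V = 30.07 L


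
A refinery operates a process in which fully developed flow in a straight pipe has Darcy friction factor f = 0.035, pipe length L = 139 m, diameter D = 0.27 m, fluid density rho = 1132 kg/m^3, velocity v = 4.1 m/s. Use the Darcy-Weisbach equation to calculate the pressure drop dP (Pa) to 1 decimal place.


dP = f * (L/D) * (rho*v^2/2)
dP = 0.035 * (139/0.27) * (1132*4.1^2/2)
L/D = 514.81481481
rho*v^2/2 = 1132*16.81/2 = 9514.46
dP = 0.035 * 514.81481481 * 9514.46
dP = 171436.5 Pa


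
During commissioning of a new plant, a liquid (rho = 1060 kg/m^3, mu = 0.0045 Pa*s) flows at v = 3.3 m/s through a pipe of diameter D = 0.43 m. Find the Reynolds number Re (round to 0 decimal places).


Re = rho * v * D / mu
Re = 1060 * 3.3 * 0.43 / 0.0045
Re = 1504.14 / 0.0045
Re = 334253


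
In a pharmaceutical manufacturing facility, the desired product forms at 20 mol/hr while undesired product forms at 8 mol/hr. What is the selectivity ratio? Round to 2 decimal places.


S = desired product rate / undesired product rate
S = 20 / 8
S = 2.50


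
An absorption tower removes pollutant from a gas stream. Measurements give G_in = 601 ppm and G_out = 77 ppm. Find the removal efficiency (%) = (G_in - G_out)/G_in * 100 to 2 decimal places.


Efficiency = (G_in - G_out) / G_in * 100%
Efficiency = (601 - 77) / 601 * 100
Efficiency = 524 / 601 * 100
Efficiency = 87.19%


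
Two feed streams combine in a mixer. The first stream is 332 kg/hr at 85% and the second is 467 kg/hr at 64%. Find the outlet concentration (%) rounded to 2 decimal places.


Mass balance on solute: F1*x1 + F2*x2 = F3*x3
F3 = F1 + F2 = 332 + 467 = 799 kg/hr
x3 = (F1*x1 + F2*x2)/F3
x3 = (332*0.85 + 467*0.64) / 799
x3 = 72.73%


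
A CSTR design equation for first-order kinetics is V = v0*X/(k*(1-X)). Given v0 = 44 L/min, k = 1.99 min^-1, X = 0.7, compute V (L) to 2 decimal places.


V = v0 * X / (k * (1 - X))
V = 44 * 0.7 / (1.99 * (1 - 0.7))
V = 30.8 / (1.99 * 0.3)
V = 30.8 / 0.597
V = 51.59 L


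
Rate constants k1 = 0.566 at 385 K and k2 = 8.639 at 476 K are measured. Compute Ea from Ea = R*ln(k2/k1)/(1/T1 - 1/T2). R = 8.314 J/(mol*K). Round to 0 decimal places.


Ea = R * ln(k2/k1) / (1/T1 - 1/T2)
ln(k2/k1) = ln(8.639/0.566) = 2.725448
1/T1 - 1/T2 = 1/385 - 1/476 = 0.000496562261
Ea = 8.314 * 2.725448 / 0.000496562261
Ea = 45632 J/mol


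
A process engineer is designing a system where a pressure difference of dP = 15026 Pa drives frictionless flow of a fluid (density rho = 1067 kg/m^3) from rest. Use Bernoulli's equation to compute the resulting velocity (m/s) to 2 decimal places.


v = sqrt(2*dP/rho)
v = sqrt(2*15026/1067)
v = sqrt(28.164948)
v = 5.31 m/s


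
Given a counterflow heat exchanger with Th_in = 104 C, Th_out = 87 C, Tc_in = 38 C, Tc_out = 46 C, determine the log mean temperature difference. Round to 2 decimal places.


dT1 = Th_in - Tc_out = 104 - 46 = 58
dT2 = Th_out - Tc_in = 87 - 38 = 49
LMTD = (dT1 - dT2) / ln(dT1/dT2)
LMTD = (58 - 49) / ln(58/49)
LMTD = 53.37 K


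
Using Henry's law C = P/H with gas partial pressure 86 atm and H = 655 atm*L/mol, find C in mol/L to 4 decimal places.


C = P / H
C = 86 / 655
C = 0.1313 mol/L


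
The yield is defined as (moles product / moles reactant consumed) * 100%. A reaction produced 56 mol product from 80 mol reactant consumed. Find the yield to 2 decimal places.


Yield = (moles product / moles consumed) * 100%
Yield = (56 / 80) * 100
Yield = 0.7 * 100
Yield = 70.00%


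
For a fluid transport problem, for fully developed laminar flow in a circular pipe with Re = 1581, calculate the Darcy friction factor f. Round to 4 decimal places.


f = 64 / Re
f = 64 / 1581
f = 0.0405


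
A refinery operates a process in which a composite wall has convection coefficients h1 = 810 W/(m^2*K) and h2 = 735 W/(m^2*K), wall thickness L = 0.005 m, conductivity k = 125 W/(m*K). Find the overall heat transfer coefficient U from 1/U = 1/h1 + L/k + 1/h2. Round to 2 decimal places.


1/U = 1/h1 + L/k + 1/h2
1/U = 1/810 + 0.005/125 + 1/735
1/U = 0.0012345679 + 4e-05 + 0.0013605442
1/U = 0.0026351121
U = 379.49 W/(m^2*K)


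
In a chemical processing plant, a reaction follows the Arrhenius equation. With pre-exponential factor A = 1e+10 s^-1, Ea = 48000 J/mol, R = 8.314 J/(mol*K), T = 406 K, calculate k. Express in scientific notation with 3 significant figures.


k = A * exp(-Ea/(R*T))
k = 1e+10 * exp(-48000 / (8.314 * 406))
k = 1e+10 * exp(-14.220183)
k = 6.67e+03


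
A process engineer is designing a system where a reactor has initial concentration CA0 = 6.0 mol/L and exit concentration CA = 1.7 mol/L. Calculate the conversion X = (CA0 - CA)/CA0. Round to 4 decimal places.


X = (CA0 - CA) / CA0
X = (6.0 - 1.7) / 6.0
X = 4.3 / 6.0
X = 0.7167


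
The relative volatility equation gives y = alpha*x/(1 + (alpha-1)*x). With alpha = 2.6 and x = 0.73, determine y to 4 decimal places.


y = alpha*x / (1 + (alpha-1)*x)
y = 2.6*0.73 / (1 + (2.6-1)*0.73)
y = 1.898 / (1 + 1.168)
y = 1.898 / 2.168
y = 0.8755


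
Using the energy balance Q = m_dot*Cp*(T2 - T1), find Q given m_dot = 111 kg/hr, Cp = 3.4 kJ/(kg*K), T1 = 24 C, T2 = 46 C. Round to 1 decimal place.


Q = m_dot * Cp * (T2 - T1)
Q = 111 * 3.4 * (46 - 24)
Q = 111 * 3.4 * 22
Q = 8302.8 kJ/hr


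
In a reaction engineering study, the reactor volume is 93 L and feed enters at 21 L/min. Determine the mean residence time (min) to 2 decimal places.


tau = V / v0
tau = 93 / 21
tau = 4.43 min


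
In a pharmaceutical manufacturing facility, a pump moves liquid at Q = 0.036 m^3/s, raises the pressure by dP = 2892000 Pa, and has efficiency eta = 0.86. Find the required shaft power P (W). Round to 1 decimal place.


P = Q * dP / eta
P = 0.036 * 2892000 / 0.86
P = 104112.0 / 0.86
P = 121060.5 W


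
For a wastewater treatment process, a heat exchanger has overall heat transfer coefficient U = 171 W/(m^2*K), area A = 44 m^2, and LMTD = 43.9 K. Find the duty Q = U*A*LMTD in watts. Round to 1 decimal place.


Q = U * A * LMTD
Q = 171 * 44 * 43.9
Q = 330303.6 W


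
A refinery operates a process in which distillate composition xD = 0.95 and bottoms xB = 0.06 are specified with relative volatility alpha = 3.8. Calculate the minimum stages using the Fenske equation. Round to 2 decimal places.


N_min = ln((xD*(1-xB))/(xB*(1-xD))) / ln(alpha)
Numerator inside ln: 0.893 / 0.003 = 297.666667
ln(297.666667) = 5.695974
ln(alpha) = ln(3.8) = 1.335001
N_min = 5.695974 / 1.335001 = 4.27


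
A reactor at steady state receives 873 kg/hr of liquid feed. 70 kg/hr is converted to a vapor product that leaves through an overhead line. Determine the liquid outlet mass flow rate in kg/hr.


Steady-state mass balance on the main outlet: F_out = F_in - F_removed
F_out = 873 - 70
F_out = 803 kg/hr


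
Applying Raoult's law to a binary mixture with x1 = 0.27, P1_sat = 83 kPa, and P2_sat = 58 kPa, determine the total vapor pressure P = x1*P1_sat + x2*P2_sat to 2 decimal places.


P = x1*P1_sat + x2*P2_sat
x2 = 1 - x1 = 1 - 0.27 = 0.73
P = 0.27*83 + 0.73*58
P = 22.41 + 42.34
P = 64.75 kPa


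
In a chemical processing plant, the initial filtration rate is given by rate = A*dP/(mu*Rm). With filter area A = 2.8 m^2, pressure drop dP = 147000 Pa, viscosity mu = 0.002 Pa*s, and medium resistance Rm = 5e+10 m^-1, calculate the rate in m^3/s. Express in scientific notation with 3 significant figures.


rate = A * dP / (mu * Rm)
rate = 2.8 * 147000 / (0.002 * 5e+10)
rate = 411600.0 / 1.000e+08
rate = 4.12e-03 m^3/s


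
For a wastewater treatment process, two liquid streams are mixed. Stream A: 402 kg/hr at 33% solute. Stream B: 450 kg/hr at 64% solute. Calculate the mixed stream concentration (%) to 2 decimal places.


Mass balance on solute: F1*x1 + F2*x2 = F3*x3
F3 = F1 + F2 = 402 + 450 = 852 kg/hr
x3 = (F1*x1 + F2*x2)/F3
x3 = (402*0.33 + 450*0.64) / 852
x3 = 49.37%


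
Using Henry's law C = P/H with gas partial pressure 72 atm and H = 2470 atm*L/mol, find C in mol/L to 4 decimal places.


C = P / H
C = 72 / 2470
C = 0.0291 mol/L


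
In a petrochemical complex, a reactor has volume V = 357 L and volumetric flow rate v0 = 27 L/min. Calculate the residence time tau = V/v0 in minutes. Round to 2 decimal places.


tau = V / v0
tau = 357 / 27
tau = 13.22 min


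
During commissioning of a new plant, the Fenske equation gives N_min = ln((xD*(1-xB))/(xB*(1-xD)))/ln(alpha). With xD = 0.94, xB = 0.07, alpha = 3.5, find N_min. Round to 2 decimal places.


N_min = ln((xD*(1-xB))/(xB*(1-xD))) / ln(alpha)
Numerator inside ln: 0.8742 / 0.0042 = 208.142857
ln(208.142857) = 5.338225
ln(alpha) = ln(3.5) = 1.252763
N_min = 5.338225 / 1.252763 = 4.26


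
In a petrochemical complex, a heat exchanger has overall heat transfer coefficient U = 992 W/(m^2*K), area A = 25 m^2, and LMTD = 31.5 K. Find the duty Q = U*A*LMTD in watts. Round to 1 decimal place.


Q = U * A * LMTD
Q = 992 * 25 * 31.5
Q = 781200.0 W


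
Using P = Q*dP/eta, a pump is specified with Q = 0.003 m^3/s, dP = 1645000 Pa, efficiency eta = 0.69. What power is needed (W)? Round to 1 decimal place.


P = Q * dP / eta
P = 0.003 * 1645000 / 0.69
P = 4935.0 / 0.69
P = 7152.2 W


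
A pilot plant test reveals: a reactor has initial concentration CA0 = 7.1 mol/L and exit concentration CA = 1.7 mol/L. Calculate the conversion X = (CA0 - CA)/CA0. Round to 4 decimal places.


X = (CA0 - CA) / CA0
X = (7.1 - 1.7) / 7.1
X = 5.4 / 7.1
X = 0.7606


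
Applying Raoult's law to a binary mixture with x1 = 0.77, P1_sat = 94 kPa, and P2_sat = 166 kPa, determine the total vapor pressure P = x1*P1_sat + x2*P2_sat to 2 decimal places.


P = x1*P1_sat + x2*P2_sat
x2 = 1 - x1 = 1 - 0.77 = 0.23
P = 0.77*94 + 0.23*166
P = 72.38 + 38.18
P = 110.56 kPa


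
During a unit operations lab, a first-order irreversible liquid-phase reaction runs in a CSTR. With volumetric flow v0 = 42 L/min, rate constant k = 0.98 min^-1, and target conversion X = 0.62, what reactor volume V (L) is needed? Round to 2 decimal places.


V = v0 * X / (k * (1 - X))
V = 42 * 0.62 / (0.98 * (1 - 0.62))
V = 26.04 / (0.98 * 0.38)
V = 26.04 / 0.3724
V = 69.92 L


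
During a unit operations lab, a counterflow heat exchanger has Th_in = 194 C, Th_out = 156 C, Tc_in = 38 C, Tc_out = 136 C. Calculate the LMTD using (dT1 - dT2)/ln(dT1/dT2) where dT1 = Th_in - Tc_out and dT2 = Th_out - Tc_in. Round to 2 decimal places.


dT1 = Th_in - Tc_out = 194 - 136 = 58
dT2 = Th_out - Tc_in = 156 - 38 = 118
LMTD = (dT1 - dT2) / ln(dT1/dT2)
LMTD = (58 - 118) / ln(58/118)
LMTD = 84.48 K


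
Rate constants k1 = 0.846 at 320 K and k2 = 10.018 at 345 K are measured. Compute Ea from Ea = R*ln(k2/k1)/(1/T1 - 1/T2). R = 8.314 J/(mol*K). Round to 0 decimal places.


Ea = R * ln(k2/k1) / (1/T1 - 1/T2)
ln(k2/k1) = ln(10.018/0.846) = 2.4716194
1/T1 - 1/T2 = 1/320 - 1/345 = 0.000226449275
Ea = 8.314 * 2.4716194 / 0.000226449275
Ea = 90745 J/mol


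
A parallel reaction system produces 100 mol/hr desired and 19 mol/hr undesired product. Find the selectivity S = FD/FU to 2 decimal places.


S = desired product rate / undesired product rate
S = 100 / 19
S = 5.26


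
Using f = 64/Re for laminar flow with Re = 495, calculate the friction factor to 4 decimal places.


f = 64 / Re
f = 64 / 495
f = 0.1293


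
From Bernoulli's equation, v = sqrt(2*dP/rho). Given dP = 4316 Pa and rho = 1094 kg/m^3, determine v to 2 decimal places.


v = sqrt(2*dP/rho)
v = sqrt(2*4316/1094)
v = sqrt(7.890311)
v = 2.81 m/s


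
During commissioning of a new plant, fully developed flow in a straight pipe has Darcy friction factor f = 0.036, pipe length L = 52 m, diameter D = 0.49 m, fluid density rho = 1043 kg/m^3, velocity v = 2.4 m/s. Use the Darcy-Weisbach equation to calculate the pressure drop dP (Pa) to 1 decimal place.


dP = f * (L/D) * (rho*v^2/2)
dP = 0.036 * (52/0.49) * (1043*2.4^2/2)
L/D = 106.12244898
rho*v^2/2 = 1043*5.76/2 = 3003.84
dP = 0.036 * 106.12244898 * 3003.84
dP = 11475.9 Pa


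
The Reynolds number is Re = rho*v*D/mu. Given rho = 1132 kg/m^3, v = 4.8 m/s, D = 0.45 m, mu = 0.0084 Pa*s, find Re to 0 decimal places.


Re = rho * v * D / mu
Re = 1132 * 4.8 * 0.45 / 0.0084
Re = 2445.12 / 0.0084
Re = 291086


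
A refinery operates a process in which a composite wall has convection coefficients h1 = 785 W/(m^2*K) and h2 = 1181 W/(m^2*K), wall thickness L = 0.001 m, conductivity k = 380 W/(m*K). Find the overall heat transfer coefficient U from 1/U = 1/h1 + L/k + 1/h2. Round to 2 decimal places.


1/U = 1/h1 + L/k + 1/h2
1/U = 1/785 + 0.001/380 + 1/1181
1/U = 0.0012738854 + 2.6316e-06 + 0.0008467401
1/U = 0.0021232571
U = 470.97 W/(m^2*K)


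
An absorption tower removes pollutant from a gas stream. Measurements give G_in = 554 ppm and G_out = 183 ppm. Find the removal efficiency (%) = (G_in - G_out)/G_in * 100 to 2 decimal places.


Efficiency = (G_in - G_out) / G_in * 100%
Efficiency = (554 - 183) / 554 * 100
Efficiency = 371 / 554 * 100
Efficiency = 66.97%


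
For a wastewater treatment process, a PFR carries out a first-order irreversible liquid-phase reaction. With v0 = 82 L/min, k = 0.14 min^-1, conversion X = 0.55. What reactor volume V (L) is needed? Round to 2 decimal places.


V = (v0/k) * ln(1/(1-X))
V = (82/0.14) * ln(1/(1-0.55))
V = 585.714286 * ln(2.222222)
V = 585.714286 * 0.798508
V = 467.70 L


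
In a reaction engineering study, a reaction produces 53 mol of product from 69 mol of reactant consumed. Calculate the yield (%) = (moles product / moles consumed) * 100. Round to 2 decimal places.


Yield = (moles product / moles consumed) * 100%
Yield = (53 / 69) * 100
Yield = 0.7681 * 100
Yield = 76.81%


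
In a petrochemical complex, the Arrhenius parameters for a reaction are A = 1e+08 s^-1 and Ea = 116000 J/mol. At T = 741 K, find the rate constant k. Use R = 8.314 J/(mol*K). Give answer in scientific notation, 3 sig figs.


k = A * exp(-Ea/(R*T))
k = 1e+08 * exp(-116000 / (8.314 * 741))
k = 1e+08 * exp(-18.829109)
k = 6.65e-01


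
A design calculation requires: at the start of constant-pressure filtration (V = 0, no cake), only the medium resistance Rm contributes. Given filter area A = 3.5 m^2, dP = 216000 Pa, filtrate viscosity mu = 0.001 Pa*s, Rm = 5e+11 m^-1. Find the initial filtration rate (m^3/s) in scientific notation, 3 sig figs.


rate = A * dP / (mu * Rm)
rate = 3.5 * 216000 / (0.001 * 5e+11)
rate = 756000.0 / 5.000e+08
rate = 1.51e-03 m^3/s


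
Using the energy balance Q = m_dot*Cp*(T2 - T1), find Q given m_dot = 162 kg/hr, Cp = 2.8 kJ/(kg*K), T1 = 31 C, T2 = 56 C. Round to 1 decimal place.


Q = m_dot * Cp * (T2 - T1)
Q = 162 * 2.8 * (56 - 31)
Q = 162 * 2.8 * 25
Q = 11340.0 kJ/hr


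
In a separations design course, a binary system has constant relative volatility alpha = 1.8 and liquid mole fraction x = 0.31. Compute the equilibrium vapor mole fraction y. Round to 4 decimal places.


y = alpha*x / (1 + (alpha-1)*x)
y = 1.8*0.31 / (1 + (1.8-1)*0.31)
y = 0.558 / (1 + 0.248)
y = 0.558 / 1.248
y = 0.4471


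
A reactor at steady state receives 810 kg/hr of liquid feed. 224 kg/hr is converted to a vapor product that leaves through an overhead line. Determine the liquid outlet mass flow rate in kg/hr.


Steady-state mass balance on the main outlet: F_out = F_in - F_removed
F_out = 810 - 224
F_out = 586 kg/hr


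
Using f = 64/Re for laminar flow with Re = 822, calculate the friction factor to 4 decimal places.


f = 64 / Re
f = 64 / 822
f = 0.0779


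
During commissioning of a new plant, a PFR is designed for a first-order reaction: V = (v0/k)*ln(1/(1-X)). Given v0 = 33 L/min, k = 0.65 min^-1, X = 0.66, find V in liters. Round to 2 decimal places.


V = (v0/k) * ln(1/(1-X))
V = (33/0.65) * ln(1/(1-0.66))
V = 50.769231 * ln(2.941176)
V = 50.769231 * 1.07881
V = 54.77 L


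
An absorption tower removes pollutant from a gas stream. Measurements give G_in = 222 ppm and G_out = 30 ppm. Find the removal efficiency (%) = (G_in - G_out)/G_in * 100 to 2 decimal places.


Efficiency = (G_in - G_out) / G_in * 100%
Efficiency = (222 - 30) / 222 * 100
Efficiency = 192 / 222 * 100
Efficiency = 86.49%


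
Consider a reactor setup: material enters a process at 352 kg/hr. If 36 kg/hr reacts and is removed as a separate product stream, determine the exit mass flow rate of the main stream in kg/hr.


Steady-state mass balance on the main outlet: F_out = F_in - F_removed
F_out = 352 - 36
F_out = 316 kg/hr


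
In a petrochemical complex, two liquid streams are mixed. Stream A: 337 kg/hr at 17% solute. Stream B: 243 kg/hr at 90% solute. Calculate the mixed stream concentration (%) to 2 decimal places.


Mass balance on solute: F1*x1 + F2*x2 = F3*x3
F3 = F1 + F2 = 337 + 243 = 580 kg/hr
x3 = (F1*x1 + F2*x2)/F3
x3 = (337*0.17 + 243*0.9) / 580
x3 = 47.58%


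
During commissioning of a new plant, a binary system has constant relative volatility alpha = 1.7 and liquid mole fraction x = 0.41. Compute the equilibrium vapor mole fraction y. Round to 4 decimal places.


y = alpha*x / (1 + (alpha-1)*x)
y = 1.7*0.41 / (1 + (1.7-1)*0.41)
y = 0.697 / (1 + 0.287)
y = 0.697 / 1.287
y = 0.5416


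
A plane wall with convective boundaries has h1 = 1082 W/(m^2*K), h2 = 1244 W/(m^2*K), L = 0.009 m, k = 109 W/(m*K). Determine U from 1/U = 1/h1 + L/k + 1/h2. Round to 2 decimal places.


1/U = 1/h1 + L/k + 1/h2
1/U = 1/1082 + 0.009/109 + 1/1244
1/U = 0.0009242144 + 8.25688e-05 + 0.0008038585
1/U = 0.0018106417
U = 552.29 W/(m^2*K)


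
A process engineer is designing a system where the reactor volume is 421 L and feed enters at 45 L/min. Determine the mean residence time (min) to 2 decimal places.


tau = V / v0
tau = 421 / 45
tau = 9.36 min


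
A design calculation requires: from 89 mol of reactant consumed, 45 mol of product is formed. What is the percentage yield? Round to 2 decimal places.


Yield = (moles product / moles consumed) * 100%
Yield = (45 / 89) * 100
Yield = 0.5056 * 100
Yield = 50.56%


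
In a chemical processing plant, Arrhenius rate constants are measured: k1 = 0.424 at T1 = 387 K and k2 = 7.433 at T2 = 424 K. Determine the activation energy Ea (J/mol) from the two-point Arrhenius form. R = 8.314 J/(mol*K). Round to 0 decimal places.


Ea = R * ln(k2/k1) / (1/T1 - 1/T2)
ln(k2/k1) = ln(7.433/0.424) = 2.8639514
1/T1 - 1/T2 = 1/387 - 1/424 = 0.000225488762
Ea = 8.314 * 2.8639514 / 0.000225488762
Ea = 105597 J/mol


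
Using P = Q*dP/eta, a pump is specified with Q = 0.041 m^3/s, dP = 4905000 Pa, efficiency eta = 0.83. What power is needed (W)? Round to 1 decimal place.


P = Q * dP / eta
P = 0.041 * 4905000 / 0.83
P = 201105.0 / 0.83
P = 242295.2 W


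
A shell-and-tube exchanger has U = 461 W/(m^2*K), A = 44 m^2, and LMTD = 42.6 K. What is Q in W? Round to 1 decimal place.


Q = U * A * LMTD
Q = 461 * 44 * 42.6
Q = 864098.4 W


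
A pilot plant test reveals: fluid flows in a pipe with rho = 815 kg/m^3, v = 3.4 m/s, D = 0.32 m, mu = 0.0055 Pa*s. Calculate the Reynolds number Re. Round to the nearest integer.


Re = rho * v * D / mu
Re = 815 * 3.4 * 0.32 / 0.0055
Re = 886.72 / 0.0055
Re = 161222


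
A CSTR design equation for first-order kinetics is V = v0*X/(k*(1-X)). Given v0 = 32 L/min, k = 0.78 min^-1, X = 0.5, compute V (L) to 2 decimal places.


V = v0 * X / (k * (1 - X))
V = 32 * 0.5 / (0.78 * (1 - 0.5))
V = 16.0 / (0.78 * 0.5)
V = 16.0 / 0.39
V = 41.03 L


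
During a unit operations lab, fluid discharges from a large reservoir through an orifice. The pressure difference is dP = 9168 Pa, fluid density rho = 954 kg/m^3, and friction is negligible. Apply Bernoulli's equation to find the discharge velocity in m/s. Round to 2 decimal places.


v = sqrt(2*dP/rho)
v = sqrt(2*9168/954)
v = sqrt(19.220126)
v = 4.38 m/s


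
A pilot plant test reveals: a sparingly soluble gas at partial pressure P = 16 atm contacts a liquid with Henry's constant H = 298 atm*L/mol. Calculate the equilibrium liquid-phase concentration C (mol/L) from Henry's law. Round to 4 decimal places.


C = P / H
C = 16 / 298
C = 0.0537 mol/L


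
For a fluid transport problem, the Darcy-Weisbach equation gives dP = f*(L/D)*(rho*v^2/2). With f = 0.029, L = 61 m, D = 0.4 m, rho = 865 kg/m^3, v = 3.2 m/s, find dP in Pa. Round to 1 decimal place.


dP = f * (L/D) * (rho*v^2/2)
dP = 0.029 * (61/0.4) * (865*3.2^2/2)
L/D = 152.5
rho*v^2/2 = 865*10.24/2 = 4428.8
dP = 0.029 * 152.5 * 4428.8
dP = 19586.4 Pa


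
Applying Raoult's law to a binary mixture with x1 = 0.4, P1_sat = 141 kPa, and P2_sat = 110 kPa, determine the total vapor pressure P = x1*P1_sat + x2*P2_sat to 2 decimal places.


P = x1*P1_sat + x2*P2_sat
x2 = 1 - x1 = 1 - 0.4 = 0.6
P = 0.4*141 + 0.6*110
P = 56.4 + 66.0
P = 122.40 kPa


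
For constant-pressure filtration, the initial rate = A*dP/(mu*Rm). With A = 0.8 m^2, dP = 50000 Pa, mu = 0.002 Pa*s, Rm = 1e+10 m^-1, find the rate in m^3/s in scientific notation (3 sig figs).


rate = A * dP / (mu * Rm)
rate = 0.8 * 50000 / (0.002 * 1e+10)
rate = 40000.0 / 2.000e+07
rate = 2.00e-03 m^3/s


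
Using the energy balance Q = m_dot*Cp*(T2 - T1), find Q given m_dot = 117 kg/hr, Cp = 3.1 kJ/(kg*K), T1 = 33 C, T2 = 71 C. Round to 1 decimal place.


Q = m_dot * Cp * (T2 - T1)
Q = 117 * 3.1 * (71 - 33)
Q = 117 * 3.1 * 38
Q = 13782.6 kJ/hr


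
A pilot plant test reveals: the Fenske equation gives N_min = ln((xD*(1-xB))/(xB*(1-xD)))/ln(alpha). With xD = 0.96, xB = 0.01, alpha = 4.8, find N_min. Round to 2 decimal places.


N_min = ln((xD*(1-xB))/(xB*(1-xD))) / ln(alpha)
Numerator inside ln: 0.9504 / 0.0004 = 2376.0
ln(2376.0) = 7.773174
ln(alpha) = ln(4.8) = 1.568616
N_min = 7.773174 / 1.568616 = 4.96


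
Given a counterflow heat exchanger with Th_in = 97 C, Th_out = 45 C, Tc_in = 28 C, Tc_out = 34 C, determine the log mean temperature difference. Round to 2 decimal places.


dT1 = Th_in - Tc_out = 97 - 34 = 63
dT2 = Th_out - Tc_in = 45 - 28 = 17
LMTD = (dT1 - dT2) / ln(dT1/dT2)
LMTD = (63 - 17) / ln(63/17)
LMTD = 35.12 K


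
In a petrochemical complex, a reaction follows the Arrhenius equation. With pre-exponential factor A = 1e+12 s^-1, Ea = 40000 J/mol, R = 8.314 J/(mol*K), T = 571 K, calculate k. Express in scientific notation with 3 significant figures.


k = A * exp(-Ea/(R*T))
k = 1e+12 * exp(-40000 / (8.314 * 571))
k = 1e+12 * exp(-8.425853)
k = 2.19e+08


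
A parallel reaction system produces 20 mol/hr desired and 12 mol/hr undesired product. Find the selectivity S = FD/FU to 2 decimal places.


S = desired product rate / undesired product rate
S = 20 / 12
S = 1.67


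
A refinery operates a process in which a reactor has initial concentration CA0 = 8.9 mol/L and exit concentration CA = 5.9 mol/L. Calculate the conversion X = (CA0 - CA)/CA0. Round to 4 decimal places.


X = (CA0 - CA) / CA0
X = (8.9 - 5.9) / 8.9
X = 3.0 / 8.9
X = 0.3371


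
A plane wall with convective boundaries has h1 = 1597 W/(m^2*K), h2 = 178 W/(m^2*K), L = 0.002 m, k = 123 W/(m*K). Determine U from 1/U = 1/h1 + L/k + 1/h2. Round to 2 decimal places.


1/U = 1/h1 + L/k + 1/h2
1/U = 1/1597 + 0.002/123 + 1/178
1/U = 0.0006261741 + 1.62602e-05 + 0.0056179775
1/U = 0.0062604118
U = 159.73 W/(m^2*K)


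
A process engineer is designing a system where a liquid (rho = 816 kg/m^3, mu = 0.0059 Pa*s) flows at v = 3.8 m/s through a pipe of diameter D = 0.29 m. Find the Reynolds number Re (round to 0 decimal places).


Re = rho * v * D / mu
Re = 816 * 3.8 * 0.29 / 0.0059
Re = 899.232 / 0.0059
Re = 152412


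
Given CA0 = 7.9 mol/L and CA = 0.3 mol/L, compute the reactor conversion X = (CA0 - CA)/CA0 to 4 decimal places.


X = (CA0 - CA) / CA0
X = (7.9 - 0.3) / 7.9
X = 7.6 / 7.9
X = 0.9620


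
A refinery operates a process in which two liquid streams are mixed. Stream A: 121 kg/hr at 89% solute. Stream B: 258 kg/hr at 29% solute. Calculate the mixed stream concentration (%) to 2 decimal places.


Mass balance on solute: F1*x1 + F2*x2 = F3*x3
F3 = F1 + F2 = 121 + 258 = 379 kg/hr
x3 = (F1*x1 + F2*x2)/F3
x3 = (121*0.89 + 258*0.29) / 379
x3 = 48.16%


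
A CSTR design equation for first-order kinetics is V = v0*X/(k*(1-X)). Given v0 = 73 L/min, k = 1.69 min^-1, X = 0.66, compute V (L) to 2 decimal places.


V = v0 * X / (k * (1 - X))
V = 73 * 0.66 / (1.69 * (1 - 0.66))
V = 48.18 / (1.69 * 0.34)
V = 48.18 / 0.5746
V = 83.85 L


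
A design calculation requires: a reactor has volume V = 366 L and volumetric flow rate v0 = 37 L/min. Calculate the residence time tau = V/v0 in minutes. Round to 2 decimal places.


tau = V / v0
tau = 366 / 37
tau = 9.89 min


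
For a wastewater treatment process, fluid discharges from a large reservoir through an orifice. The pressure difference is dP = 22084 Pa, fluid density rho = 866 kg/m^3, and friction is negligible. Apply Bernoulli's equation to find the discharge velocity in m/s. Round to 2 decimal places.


v = sqrt(2*dP/rho)
v = sqrt(2*22084/866)
v = sqrt(51.002309)
v = 7.14 m/s


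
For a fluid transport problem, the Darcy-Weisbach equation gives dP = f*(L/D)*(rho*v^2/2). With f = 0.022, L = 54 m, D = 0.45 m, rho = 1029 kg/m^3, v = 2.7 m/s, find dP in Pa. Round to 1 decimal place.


dP = f * (L/D) * (rho*v^2/2)
dP = 0.022 * (54/0.45) * (1029*2.7^2/2)
L/D = 120.0
rho*v^2/2 = 1029*7.29/2 = 3750.705
dP = 0.022 * 120.0 * 3750.705
dP = 9901.9 Pa


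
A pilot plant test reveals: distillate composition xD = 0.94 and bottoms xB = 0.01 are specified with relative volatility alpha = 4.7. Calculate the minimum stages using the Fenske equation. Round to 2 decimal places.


N_min = ln((xD*(1-xB))/(xB*(1-xD))) / ln(alpha)
Numerator inside ln: 0.9306 / 0.0006 = 1551.0
ln(1551.0) = 7.346655
ln(alpha) = ln(4.7) = 1.547563
N_min = 7.346655 / 1.547563 = 4.75


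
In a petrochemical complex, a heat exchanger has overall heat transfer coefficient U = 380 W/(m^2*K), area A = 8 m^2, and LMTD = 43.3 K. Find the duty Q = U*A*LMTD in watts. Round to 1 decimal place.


Q = U * A * LMTD
Q = 380 * 8 * 43.3
Q = 131632.0 W


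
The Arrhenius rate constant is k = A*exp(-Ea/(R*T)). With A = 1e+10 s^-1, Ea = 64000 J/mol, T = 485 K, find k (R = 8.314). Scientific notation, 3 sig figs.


k = A * exp(-Ea/(R*T))
k = 1e+10 * exp(-64000 / (8.314 * 485))
k = 1e+10 * exp(-15.871874)
k = 1.28e+03


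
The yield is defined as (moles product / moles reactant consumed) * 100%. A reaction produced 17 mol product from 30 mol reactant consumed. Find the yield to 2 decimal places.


Yield = (moles product / moles consumed) * 100%
Yield = (17 / 30) * 100
Yield = 0.5667 * 100
Yield = 56.67%


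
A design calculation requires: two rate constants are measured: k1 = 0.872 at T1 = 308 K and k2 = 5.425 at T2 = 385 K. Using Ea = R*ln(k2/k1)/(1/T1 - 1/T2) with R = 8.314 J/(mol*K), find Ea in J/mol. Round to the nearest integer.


Ea = R * ln(k2/k1) / (1/T1 - 1/T2)
ln(k2/k1) = ln(5.425/0.872) = 1.8279838
1/T1 - 1/T2 = 1/308 - 1/385 = 0.000649350649
Ea = 8.314 * 1.8279838 / 0.000649350649
Ea = 23405 J/mol


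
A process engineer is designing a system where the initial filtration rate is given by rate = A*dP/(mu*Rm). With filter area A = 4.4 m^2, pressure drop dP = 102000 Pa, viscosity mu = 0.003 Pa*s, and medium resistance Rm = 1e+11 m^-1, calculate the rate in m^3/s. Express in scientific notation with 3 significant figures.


rate = A * dP / (mu * Rm)
rate = 4.4 * 102000 / (0.003 * 1e+11)
rate = 448800.0 / 3.000e+08
rate = 1.50e-03 m^3/s


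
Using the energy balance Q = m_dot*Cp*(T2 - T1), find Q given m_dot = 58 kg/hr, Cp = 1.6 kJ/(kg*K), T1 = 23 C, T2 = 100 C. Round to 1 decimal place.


Q = m_dot * Cp * (T2 - T1)
Q = 58 * 1.6 * (100 - 23)
Q = 58 * 1.6 * 77
Q = 7145.6 kJ/hr


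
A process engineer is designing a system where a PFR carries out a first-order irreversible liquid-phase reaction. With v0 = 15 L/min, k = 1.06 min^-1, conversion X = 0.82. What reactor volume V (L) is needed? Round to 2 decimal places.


V = (v0/k) * ln(1/(1-X))
V = (15/1.06) * ln(1/(1-0.82))
V = 14.150943 * ln(5.555556)
V = 14.150943 * 1.714799
V = 24.27 L


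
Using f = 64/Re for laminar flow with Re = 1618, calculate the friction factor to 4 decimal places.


f = 64 / Re
f = 64 / 1618
f = 0.0396


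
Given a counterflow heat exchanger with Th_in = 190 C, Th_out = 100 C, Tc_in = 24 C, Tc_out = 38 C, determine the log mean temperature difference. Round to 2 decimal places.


dT1 = Th_in - Tc_out = 190 - 38 = 152
dT2 = Th_out - Tc_in = 100 - 24 = 76
LMTD = (dT1 - dT2) / ln(dT1/dT2)
LMTD = (152 - 76) / ln(152/76)
LMTD = 109.64 K


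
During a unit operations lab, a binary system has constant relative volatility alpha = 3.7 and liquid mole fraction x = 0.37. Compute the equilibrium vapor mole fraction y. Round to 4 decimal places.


y = alpha*x / (1 + (alpha-1)*x)
y = 3.7*0.37 / (1 + (3.7-1)*0.37)
y = 1.369 / (1 + 0.999)
y = 1.369 / 1.999
y = 0.6848


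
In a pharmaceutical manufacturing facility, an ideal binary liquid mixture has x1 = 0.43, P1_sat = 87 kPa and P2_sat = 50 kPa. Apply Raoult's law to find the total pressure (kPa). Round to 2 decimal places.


P = x1*P1_sat + x2*P2_sat
x2 = 1 - x1 = 1 - 0.43 = 0.57
P = 0.43*87 + 0.57*50
P = 37.41 + 28.5
P = 65.91 kPa


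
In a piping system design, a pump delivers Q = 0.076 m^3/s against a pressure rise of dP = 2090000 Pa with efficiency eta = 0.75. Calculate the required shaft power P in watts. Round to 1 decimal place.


P = Q * dP / eta
P = 0.076 * 2090000 / 0.75
P = 158840.0 / 0.75
P = 211786.7 W


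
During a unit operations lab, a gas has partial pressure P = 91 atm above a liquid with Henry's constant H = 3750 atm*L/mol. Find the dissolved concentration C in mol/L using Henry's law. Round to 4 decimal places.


C = P / H
C = 91 / 3750
C = 0.0243 mol/L


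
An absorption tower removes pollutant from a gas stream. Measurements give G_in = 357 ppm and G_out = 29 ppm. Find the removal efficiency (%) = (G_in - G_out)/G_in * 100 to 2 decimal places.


Efficiency = (G_in - G_out) / G_in * 100%
Efficiency = (357 - 29) / 357 * 100
Efficiency = 328 / 357 * 100
Efficiency = 91.88%


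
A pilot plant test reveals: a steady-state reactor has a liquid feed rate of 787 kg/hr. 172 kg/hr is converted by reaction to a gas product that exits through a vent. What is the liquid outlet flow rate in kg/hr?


Steady-state mass balance on the main outlet: F_out = F_in - F_removed
F_out = 787 - 172
F_out = 615 kg/hr


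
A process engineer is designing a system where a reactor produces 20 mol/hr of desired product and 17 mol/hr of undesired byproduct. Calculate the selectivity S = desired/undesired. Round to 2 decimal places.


S = desired product rate / undesired product rate
S = 20 / 17
S = 1.18


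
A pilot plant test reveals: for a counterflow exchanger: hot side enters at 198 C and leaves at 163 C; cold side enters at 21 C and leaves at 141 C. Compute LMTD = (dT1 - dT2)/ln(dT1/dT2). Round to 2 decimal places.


dT1 = Th_in - Tc_out = 198 - 141 = 57
dT2 = Th_out - Tc_in = 163 - 21 = 142
LMTD = (dT1 - dT2) / ln(dT1/dT2)
LMTD = (57 - 142) / ln(57/142)
LMTD = 93.12 K


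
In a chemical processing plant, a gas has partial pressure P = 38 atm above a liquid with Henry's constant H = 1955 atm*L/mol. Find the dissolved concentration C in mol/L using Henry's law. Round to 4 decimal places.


C = P / H
C = 38 / 1955
C = 0.0194 mol/L


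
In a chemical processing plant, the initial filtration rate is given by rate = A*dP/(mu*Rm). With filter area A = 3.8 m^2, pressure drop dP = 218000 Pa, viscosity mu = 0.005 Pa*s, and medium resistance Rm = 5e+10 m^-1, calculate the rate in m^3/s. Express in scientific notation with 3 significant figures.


rate = A * dP / (mu * Rm)
rate = 3.8 * 218000 / (0.005 * 5e+10)
rate = 828400.0 / 2.500e+08
rate = 3.31e-03 m^3/s


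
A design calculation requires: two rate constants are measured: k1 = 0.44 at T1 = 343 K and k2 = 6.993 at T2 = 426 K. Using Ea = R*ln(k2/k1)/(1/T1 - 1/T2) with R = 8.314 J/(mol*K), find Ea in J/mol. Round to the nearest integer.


Ea = R * ln(k2/k1) / (1/T1 - 1/T2)
ln(k2/k1) = ln(6.993/0.44) = 2.7658902
1/T1 - 1/T2 = 1/343 - 1/426 = 0.000568034055
Ea = 8.314 * 2.7658902 / 0.000568034055
Ea = 40483 J/mol


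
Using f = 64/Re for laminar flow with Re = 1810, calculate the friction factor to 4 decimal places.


f = 64 / Re
f = 64 / 1810
f = 0.0354


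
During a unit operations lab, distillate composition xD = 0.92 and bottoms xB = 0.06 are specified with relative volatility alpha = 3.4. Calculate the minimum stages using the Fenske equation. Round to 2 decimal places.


N_min = ln((xD*(1-xB))/(xB*(1-xD))) / ln(alpha)
Numerator inside ln: 0.8648 / 0.0048 = 180.166667
ln(180.166667) = 5.193882
ln(alpha) = ln(3.4) = 1.223775
N_min = 5.193882 / 1.223775 = 4.24


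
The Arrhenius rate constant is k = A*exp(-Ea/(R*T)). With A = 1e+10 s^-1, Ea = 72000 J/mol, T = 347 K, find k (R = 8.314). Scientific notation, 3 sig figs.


k = A * exp(-Ea/(R*T))
k = 1e+10 * exp(-72000 / (8.314 * 347))
k = 1e+10 * exp(-24.957036)
k = 1.45e-01


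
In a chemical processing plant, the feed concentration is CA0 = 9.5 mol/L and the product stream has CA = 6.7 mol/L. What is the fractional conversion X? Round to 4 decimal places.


X = (CA0 - CA) / CA0
X = (9.5 - 6.7) / 9.5
X = 2.8 / 9.5
X = 0.2947


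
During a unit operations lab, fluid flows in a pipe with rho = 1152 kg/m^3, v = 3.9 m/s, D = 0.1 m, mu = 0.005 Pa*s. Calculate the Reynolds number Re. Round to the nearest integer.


Re = rho * v * D / mu
Re = 1152 * 3.9 * 0.1 / 0.005
Re = 449.28 / 0.005
Re = 89856


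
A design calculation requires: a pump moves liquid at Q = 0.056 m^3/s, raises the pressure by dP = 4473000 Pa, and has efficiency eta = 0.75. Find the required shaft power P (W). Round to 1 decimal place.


P = Q * dP / eta
P = 0.056 * 4473000 / 0.75
P = 250488.0 / 0.75
P = 333984.0 W


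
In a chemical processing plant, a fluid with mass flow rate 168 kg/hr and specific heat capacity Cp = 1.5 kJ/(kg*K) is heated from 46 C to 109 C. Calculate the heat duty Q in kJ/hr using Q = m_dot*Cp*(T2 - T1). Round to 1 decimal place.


Q = m_dot * Cp * (T2 - T1)
Q = 168 * 1.5 * (109 - 46)
Q = 168 * 1.5 * 63
Q = 15876.0 kJ/hr


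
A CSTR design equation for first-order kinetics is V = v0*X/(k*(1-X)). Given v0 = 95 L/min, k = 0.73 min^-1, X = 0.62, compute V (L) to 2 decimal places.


V = v0 * X / (k * (1 - X))
V = 95 * 0.62 / (0.73 * (1 - 0.62))
V = 58.9 / (0.73 * 0.38)
V = 58.9 / 0.2774
V = 212.33 L
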